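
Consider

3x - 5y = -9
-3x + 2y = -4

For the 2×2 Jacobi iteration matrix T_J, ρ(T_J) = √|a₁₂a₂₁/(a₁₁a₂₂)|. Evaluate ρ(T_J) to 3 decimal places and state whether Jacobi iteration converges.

a₁₂a₂₁/(a₁₁a₂₂) = (-5)·(-3) / ((3)·(2)) = 2.500000
ρ = √|2.500000| = √2.500000 = 1.581
ρ > 1, so Jacobi diverges

1.581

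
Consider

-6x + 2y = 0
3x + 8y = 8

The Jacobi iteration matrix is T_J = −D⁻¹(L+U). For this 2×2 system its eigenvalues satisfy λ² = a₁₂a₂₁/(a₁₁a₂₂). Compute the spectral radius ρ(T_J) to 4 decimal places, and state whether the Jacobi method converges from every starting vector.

0.3536

a₁₂a₂₁/(a₁₁a₂₂) = (2)·(3) / ((-6)·(8)) = -0.125000
ρ = √|-0.125000| = √0.125000 = 0.3536
ρ < 1, so Jacobi converges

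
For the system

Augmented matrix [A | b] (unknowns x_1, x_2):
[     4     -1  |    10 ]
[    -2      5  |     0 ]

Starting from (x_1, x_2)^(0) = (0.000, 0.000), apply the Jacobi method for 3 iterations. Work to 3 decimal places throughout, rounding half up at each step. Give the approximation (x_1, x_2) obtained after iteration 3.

Iteration 1:
  x_1 = (10 - (-1)·0.000) / (4) = 2.500
  x_2 = (0 - (-2)·0.000) / (5) = 0.000
Iteration 2:
  x_1 = (10 - (-1)·0.000) / (4) = 2.500
  x_2 = (0 - (-2)·2.500) / (5) = 1.000
Iteration 3:
  x_1 = (10 - (-1)·1.000) / (4) = 2.750
  x_2 = (0 - (-2)·2.500) / (5) = 1.000

(2.750, 1.000)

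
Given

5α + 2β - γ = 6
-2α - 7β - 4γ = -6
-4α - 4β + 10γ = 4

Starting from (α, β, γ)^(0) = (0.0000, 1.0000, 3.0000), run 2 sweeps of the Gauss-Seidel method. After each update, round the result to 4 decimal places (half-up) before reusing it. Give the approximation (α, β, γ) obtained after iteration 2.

(1.7943, 0.0832, 1.1510)

Iteration 1:
  α = (6 - (2)·1.0000 - (-1)·3.0000) / (5) = 1.4000
  β = (-6 - (-2)·1.4000 - (-4)·3.0000) / (-7) = -1.2571
  γ = (4 - (-4)·1.4000 - (-4)·-1.2571) / (10) = 0.4572
Iteration 2:
  α = (6 - (2)·-1.2571 - (-1)·0.4572) / (5) = 1.7943
  β = (-6 - (-2)·1.7943 - (-4)·0.4572) / (-7) = 0.0832
  γ = (4 - (-4)·1.7943 - (-4)·0.0832) / (10) = 1.1510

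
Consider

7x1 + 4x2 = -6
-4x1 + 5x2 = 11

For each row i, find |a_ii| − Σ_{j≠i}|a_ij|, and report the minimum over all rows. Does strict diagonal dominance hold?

1

row 1: |7| − (4) = 3
row 2: |5| − (4) = 1
minimum over rows = 1 → strictly diagonally dominant (convergence guaranteed)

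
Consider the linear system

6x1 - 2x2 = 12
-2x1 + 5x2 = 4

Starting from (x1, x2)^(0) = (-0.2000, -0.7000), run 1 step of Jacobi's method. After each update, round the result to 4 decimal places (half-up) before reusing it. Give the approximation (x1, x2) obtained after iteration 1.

Iteration 1:
  x1 = (12 - (-2)·-0.7000) / (6) = 1.7667
  x2 = (4 - (-2)·-0.2000) / (5) = 0.7200

(1.7667, 0.7200)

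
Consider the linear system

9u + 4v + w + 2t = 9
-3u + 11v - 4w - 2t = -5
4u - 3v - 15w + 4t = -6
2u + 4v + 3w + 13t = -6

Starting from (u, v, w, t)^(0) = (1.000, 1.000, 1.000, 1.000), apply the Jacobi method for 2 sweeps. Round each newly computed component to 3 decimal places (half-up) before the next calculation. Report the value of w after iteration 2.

Iteration 1:
  u = (9 - (4)·1.000 - (1)·1.000 - (2)·1.000) / (9) = 0.222
  v = (-5 - (-3)·1.000 - (-4)·1.000 - (-2)·1.000) / (11) = 0.364
  w = (-6 - (4)·1.000 - (-3)·1.000 - (4)·1.000) / (-15) = 0.733
  t = (-6 - (2)·1.000 - (4)·1.000 - (3)·1.000) / (13) = -1.154
Iteration 2:
  u = (9 - (4)·0.364 - (1)·0.733 - (2)·-1.154) / (9) = 1.013
  v = (-5 - (-3)·0.222 - (-4)·0.733 - (-2)·-1.154) / (11) = -0.337
  w = (-6 - (4)·0.222 - (-3)·0.364 - (4)·-1.154) / (-15) = 0.079
  t = (-6 - (2)·0.222 - (4)·0.364 - (3)·0.733) / (13) = -0.777

0.079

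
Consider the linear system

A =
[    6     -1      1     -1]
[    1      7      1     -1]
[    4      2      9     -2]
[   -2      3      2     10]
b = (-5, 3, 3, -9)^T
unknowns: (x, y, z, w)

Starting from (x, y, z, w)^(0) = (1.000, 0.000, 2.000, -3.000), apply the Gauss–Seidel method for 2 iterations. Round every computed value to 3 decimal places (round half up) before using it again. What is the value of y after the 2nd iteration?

0.344

Iteration 1:
  x = (-5 - (-1)·0.000 - (1)·2.000 - (-1)·-3.000) / (6) = -1.667
  y = (3 - (1)·-1.667 - (1)·2.000 - (-1)·-3.000) / (7) = -0.048
  z = (3 - (4)·-1.667 - (2)·-0.048 - (-2)·-3.000) / (9) = 0.418
  w = (-9 - (-2)·-1.667 - (3)·-0.048 - (2)·0.418) / (10) = -1.303
Iteration 2:
  x = (-5 - (-1)·-0.048 - (1)·0.418 - (-1)·-1.303) / (6) = -1.128
  y = (3 - (1)·-1.128 - (1)·0.418 - (-1)·-1.303) / (7) = 0.344
  z = (3 - (4)·-1.128 - (2)·0.344 - (-2)·-1.303) / (9) = 0.469
  w = (-9 - (-2)·-1.128 - (3)·0.344 - (2)·0.469) / (10) = -1.323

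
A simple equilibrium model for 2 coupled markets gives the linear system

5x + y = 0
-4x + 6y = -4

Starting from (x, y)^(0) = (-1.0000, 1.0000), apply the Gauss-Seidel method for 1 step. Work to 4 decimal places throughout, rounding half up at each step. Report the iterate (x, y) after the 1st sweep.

(-0.2000, -0.8000)

Iteration 1:
  x = (0 - (1)·1.0000) / (5) = -0.2000
  y = (-4 - (-4)·-0.2000) / (6) = -0.8000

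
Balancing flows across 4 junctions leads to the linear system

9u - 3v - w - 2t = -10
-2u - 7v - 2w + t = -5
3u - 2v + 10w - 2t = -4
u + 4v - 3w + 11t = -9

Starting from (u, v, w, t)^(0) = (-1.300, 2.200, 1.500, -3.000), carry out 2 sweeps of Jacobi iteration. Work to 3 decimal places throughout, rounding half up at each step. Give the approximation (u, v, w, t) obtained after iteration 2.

Iteration 1:
  u = (-10 - (-3)·2.200 - (-1)·1.500 - (-2)·-3.000) / (9) = -0.878
  v = (-5 - (-2)·-1.300 - (-2)·1.500 - (1)·-3.000) / (-7) = 0.229
  w = (-4 - (3)·-1.300 - (-2)·2.200 - (-2)·-3.000) / (10) = -0.170
  t = (-9 - (1)·-1.300 - (4)·2.200 - (-3)·1.500) / (11) = -1.091
Iteration 2:
  u = (-10 - (-3)·0.229 - (-1)·-0.170 - (-2)·-1.091) / (9) = -1.296
  v = (-5 - (-2)·-0.878 - (-2)·-0.170 - (1)·-1.091) / (-7) = 0.858
  w = (-4 - (3)·-0.878 - (-2)·0.229 - (-2)·-1.091) / (10) = -0.309
  t = (-9 - (1)·-0.878 - (4)·0.229 - (-3)·-0.170) / (11) = -0.868

(-1.296, 0.858, -0.309, -0.868)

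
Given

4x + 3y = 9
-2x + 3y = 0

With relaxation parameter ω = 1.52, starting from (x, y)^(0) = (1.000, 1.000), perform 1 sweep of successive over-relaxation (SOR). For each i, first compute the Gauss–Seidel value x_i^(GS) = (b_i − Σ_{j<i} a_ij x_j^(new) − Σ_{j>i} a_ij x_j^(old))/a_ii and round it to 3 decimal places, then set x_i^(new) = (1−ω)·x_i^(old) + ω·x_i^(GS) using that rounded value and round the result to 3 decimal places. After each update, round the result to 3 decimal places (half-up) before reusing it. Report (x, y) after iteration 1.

Iteration 1:
  x: GS value = (9 - (3)·1.000) / (4) = 1.500;  x ← (1−ω)·1.000 + ω·1.500 = 1.760
  y: GS value = (0 - (-2)·1.760) / (3) = 1.173;  y ← (1−ω)·1.000 + ω·1.173 = 1.263

(1.760, 1.263)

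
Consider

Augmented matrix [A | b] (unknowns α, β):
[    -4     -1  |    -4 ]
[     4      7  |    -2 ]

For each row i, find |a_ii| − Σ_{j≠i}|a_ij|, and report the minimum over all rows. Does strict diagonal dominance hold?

3

row 1: |-4| − (1) = 3
row 2: |7| − (4) = 3
minimum over rows = 3 → strictly diagonally dominant (convergence guaranteed)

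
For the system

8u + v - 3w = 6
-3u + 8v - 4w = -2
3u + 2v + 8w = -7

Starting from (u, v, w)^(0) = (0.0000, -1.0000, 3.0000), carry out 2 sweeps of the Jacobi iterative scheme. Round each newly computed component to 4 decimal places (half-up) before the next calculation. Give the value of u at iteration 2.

0.3594

Iteration 1:
  u = (6 - (1)·-1.0000 - (-3)·3.0000) / (8) = 2.0000
  v = (-2 - (-3)·0.0000 - (-4)·3.0000) / (8) = 1.2500
  w = (-7 - (3)·0.0000 - (2)·-1.0000) / (8) = -0.6250
Iteration 2:
  u = (6 - (1)·1.2500 - (-3)·-0.6250) / (8) = 0.3594
  v = (-2 - (-3)·2.0000 - (-4)·-0.6250) / (8) = 0.1875
  w = (-7 - (3)·2.0000 - (2)·1.2500) / (8) = -1.9375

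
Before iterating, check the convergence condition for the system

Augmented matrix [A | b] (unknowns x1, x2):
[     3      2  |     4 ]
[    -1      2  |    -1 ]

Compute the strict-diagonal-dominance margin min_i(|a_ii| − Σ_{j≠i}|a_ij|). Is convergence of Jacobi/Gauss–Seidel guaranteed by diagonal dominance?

1

row 1: |3| − (2) = 1
row 2: |2| − (1) = 1
minimum over rows = 1 → strictly diagonally dominant (convergence guaranteed)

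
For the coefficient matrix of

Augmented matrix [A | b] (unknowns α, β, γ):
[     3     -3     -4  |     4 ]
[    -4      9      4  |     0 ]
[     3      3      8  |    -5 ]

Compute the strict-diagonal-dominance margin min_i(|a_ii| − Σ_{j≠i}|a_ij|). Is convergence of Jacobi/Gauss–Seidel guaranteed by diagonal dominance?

row 1: |3| − (3+4) = -4
row 2: |9| − (4+4) = 1
row 3: |8| − (3+3) = 2
minimum over rows = -4 → not strictly diagonally dominant

-4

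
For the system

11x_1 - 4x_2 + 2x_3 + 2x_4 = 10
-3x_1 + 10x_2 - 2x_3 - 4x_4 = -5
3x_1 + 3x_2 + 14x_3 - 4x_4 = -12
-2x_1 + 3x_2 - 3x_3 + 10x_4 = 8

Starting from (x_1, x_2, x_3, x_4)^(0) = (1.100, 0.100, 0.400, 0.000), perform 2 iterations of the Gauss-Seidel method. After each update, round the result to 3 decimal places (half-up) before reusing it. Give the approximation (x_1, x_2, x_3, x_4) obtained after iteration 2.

(0.905, -0.143, -0.815, 0.779)

Iteration 1:
  x_1 = (10 - (-4)·0.100 - (2)·0.400 - (2)·0.000) / (11) = 0.873
  x_2 = (-5 - (-3)·0.873 - (-2)·0.400 - (-4)·0.000) / (10) = -0.158
  x_3 = (-12 - (3)·0.873 - (3)·-0.158 - (-4)·0.000) / (14) = -1.010
  x_4 = (8 - (-2)·0.873 - (3)·-0.158 - (-3)·-1.010) / (10) = 0.719
Iteration 2:
  x_1 = (10 - (-4)·-0.158 - (2)·-1.010 - (2)·0.719) / (11) = 0.905
  x_2 = (-5 - (-3)·0.905 - (-2)·-1.010 - (-4)·0.719) / (10) = -0.143
  x_3 = (-12 - (3)·0.905 - (3)·-0.143 - (-4)·0.719) / (14) = -0.815
  x_4 = (8 - (-2)·0.905 - (3)·-0.143 - (-3)·-0.815) / (10) = 0.779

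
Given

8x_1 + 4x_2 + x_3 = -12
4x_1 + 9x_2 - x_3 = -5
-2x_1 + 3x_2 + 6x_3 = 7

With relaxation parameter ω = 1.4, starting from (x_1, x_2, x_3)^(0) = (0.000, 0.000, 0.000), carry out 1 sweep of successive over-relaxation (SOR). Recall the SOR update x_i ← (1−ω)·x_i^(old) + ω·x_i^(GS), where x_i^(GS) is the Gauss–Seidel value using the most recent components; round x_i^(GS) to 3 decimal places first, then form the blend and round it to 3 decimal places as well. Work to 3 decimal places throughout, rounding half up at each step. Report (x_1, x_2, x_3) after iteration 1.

(-2.100, 0.529, 0.283)

Iteration 1:
  x_1: GS value = (-12 - (4)·0.000 - (1)·0.000) / (8) = -1.500;  x_1 ← (1−ω)·0.000 + ω·-1.500 = -2.100
  x_2: GS value = (-5 - (4)·-2.100 - (-1)·0.000) / (9) = 0.378;  x_2 ← (1−ω)·0.000 + ω·0.378 = 0.529
  x_3: GS value = (7 - (-2)·-2.100 - (3)·0.529) / (6) = 0.202;  x_3 ← (1−ω)·0.000 + ω·0.202 = 0.283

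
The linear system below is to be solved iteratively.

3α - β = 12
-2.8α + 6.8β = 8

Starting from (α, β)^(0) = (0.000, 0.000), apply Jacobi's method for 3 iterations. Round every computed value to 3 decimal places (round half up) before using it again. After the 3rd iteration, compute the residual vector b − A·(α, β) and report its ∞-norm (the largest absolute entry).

1.537

Iteration 1:
  α = (12 - (-1)·0.000) / (3) = 4.000
  β = (8 - (-2.8)·0.000) / (6.8) = 1.176
Iteration 2:
  α = (12 - (-1)·1.176) / (3) = 4.392
  β = (8 - (-2.8)·4.000) / (6.8) = 2.824
Iteration 3:
  α = (12 - (-1)·2.824) / (3) = 4.941
  β = (8 - (-2.8)·4.392) / (6.8) = 2.985
Residual b − A·x = (0.162, 1.537); ∞-norm = 1.537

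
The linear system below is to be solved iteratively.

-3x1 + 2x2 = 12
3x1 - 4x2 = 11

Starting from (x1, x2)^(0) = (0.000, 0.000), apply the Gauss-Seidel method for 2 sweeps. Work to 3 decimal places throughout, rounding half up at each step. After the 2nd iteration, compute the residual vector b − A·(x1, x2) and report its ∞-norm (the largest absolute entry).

Iteration 1:
  x1 = (12 - (2)·0.000) / (-3) = -4.000
  x2 = (11 - (3)·-4.000) / (-4) = -5.750
Iteration 2:
  x1 = (12 - (2)·-5.750) / (-3) = -7.833
  x2 = (11 - (3)·-7.833) / (-4) = -8.625
Residual b − A·x = (5.751, -0.001); ∞-norm = 5.751

5.751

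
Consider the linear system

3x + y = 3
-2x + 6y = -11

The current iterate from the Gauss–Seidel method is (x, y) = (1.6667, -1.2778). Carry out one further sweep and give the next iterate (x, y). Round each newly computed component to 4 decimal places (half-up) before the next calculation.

(1.4259, -1.3580)

One sweep:
  x = (3 - (1)·-1.2778) / (3) = 1.4259
  y = (-11 - (-2)·1.4259) / (6) = -1.3580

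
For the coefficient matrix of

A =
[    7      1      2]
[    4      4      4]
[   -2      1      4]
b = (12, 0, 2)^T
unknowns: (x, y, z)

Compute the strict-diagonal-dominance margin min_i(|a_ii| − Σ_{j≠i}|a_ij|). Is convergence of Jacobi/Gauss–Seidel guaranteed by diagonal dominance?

-4

row 1: |7| − (1+2) = 4
row 2: |4| − (4+4) = -4
row 3: |4| − (2+1) = 1
minimum over rows = -4 → not strictly diagonally dominant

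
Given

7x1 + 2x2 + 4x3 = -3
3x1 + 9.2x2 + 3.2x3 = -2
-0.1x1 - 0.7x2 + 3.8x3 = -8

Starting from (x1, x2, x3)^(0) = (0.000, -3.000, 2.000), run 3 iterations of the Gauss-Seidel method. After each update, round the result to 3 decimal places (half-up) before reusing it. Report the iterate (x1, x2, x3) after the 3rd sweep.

(0.672, 0.272, -2.037)

Iteration 1:
  x1 = (-3 - (2)·-3.000 - (4)·2.000) / (7) = -0.714
  x2 = (-2 - (3)·-0.714 - (3.2)·2.000) / (9.2) = -0.680
  x3 = (-8 - (-0.1)·-0.714 - (-0.7)·-0.680) / (3.8) = -2.249
Iteration 2:
  x1 = (-3 - (2)·-0.680 - (4)·-2.249) / (7) = 1.051
  x2 = (-2 - (3)·1.051 - (3.2)·-2.249) / (9.2) = 0.222
  x3 = (-8 - (-0.1)·1.051 - (-0.7)·0.222) / (3.8) = -2.037
Iteration 3:
  x1 = (-3 - (2)·0.222 - (4)·-2.037) / (7) = 0.672
  x2 = (-2 - (3)·0.672 - (3.2)·-2.037) / (9.2) = 0.272
  x3 = (-8 - (-0.1)·0.672 - (-0.7)·0.272) / (3.8) = -2.037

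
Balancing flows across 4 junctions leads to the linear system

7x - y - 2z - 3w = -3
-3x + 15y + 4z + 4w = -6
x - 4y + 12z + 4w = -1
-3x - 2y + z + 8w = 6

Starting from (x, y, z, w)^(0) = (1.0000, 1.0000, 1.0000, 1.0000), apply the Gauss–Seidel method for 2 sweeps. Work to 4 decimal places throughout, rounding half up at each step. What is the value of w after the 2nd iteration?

Iteration 1:
  x = (-3 - (-1)·1.0000 - (-2)·1.0000 - (-3)·1.0000) / (7) = 0.4286
  y = (-6 - (-3)·0.4286 - (4)·1.0000 - (4)·1.0000) / (15) = -0.8476
  z = (-1 - (1)·0.4286 - (-4)·-0.8476 - (4)·1.0000) / (12) = -0.7349
  w = (6 - (-3)·0.4286 - (-2)·-0.8476 - (1)·-0.7349) / (8) = 0.7907
Iteration 2:
  x = (-3 - (-1)·-0.8476 - (-2)·-0.7349 - (-3)·0.7907) / (7) = -0.4208
  y = (-6 - (-3)·-0.4208 - (4)·-0.7349 - (4)·0.7907) / (15) = -0.4990
  z = (-1 - (1)·-0.4208 - (-4)·-0.4990 - (4)·0.7907) / (12) = -0.4782
  w = (6 - (-3)·-0.4208 - (-2)·-0.4990 - (1)·-0.4782) / (8) = 0.5272

0.5272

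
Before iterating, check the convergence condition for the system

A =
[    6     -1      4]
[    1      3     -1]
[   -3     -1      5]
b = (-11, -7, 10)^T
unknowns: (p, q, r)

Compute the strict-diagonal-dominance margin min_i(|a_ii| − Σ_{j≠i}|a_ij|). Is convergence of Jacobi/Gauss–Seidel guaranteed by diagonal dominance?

row 1: |6| − (1+4) = 1
row 2: |3| − (1+1) = 1
row 3: |5| − (3+1) = 1
minimum over rows = 1 → strictly diagonally dominant (convergence guaranteed)

1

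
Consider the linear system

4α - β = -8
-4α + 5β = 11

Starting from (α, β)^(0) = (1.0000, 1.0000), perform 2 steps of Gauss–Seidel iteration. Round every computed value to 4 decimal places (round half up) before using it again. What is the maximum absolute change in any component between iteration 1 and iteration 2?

Iteration 1:
  α = (-8 - (-1)·1.0000) / (4) = -1.7500
  β = (11 - (-4)·-1.7500) / (5) = 0.8000
Iteration 2:
  α = (-8 - (-1)·0.8000) / (4) = -1.8000
  β = (11 - (-4)·-1.8000) / (5) = 0.7600
Change: (-0.0500, -0.0400) → max |·| = 0.0500

0.0500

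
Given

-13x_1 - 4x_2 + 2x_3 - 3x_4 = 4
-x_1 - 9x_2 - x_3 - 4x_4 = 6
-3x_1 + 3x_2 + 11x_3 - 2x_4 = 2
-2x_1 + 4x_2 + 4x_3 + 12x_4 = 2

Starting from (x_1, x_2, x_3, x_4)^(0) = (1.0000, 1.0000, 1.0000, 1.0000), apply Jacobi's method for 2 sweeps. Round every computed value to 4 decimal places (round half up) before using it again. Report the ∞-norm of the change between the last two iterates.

Iteration 1:
  x_1 = (4 - (-4)·1.0000 - (2)·1.0000 - (-3)·1.0000) / (-13) = -0.6923
  x_2 = (6 - (-1)·1.0000 - (-1)·1.0000 - (-4)·1.0000) / (-9) = -1.3333
  x_3 = (2 - (-3)·1.0000 - (3)·1.0000 - (-2)·1.0000) / (11) = 0.3636
  x_4 = (2 - (-2)·1.0000 - (4)·1.0000 - (4)·1.0000) / (12) = -0.3333
Iteration 2:
  x_1 = (4 - (-4)·-1.3333 - (2)·0.3636 - (-3)·-0.3333) / (-13) = 0.2354
  x_2 = (6 - (-1)·-0.6923 - (-1)·0.3636 - (-4)·-0.3333) / (-9) = -0.4820
  x_3 = (2 - (-3)·-0.6923 - (3)·-1.3333 - (-2)·-0.3333) / (11) = 0.2960
  x_4 = (2 - (-2)·-0.6923 - (4)·-1.3333 - (4)·0.3636) / (12) = 0.3745
Change: (0.9277, 0.8513, -0.0676, 0.7078) → max |·| = 0.9277

0.9277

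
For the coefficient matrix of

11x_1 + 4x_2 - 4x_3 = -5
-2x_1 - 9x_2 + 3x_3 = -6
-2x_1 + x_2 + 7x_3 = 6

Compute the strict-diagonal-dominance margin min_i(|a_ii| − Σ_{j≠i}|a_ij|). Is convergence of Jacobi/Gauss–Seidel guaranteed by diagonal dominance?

3

row 1: |11| − (4+4) = 3
row 2: |-9| − (2+3) = 4
row 3: |7| − (2+1) = 4
minimum over rows = 3 → strictly diagonally dominant (convergence guaranteed)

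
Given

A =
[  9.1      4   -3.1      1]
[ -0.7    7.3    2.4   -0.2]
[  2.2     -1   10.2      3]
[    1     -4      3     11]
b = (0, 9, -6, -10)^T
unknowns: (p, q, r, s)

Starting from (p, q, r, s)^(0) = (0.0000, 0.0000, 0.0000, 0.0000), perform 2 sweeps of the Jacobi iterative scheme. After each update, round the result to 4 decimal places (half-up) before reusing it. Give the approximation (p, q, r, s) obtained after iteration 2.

(-0.6424, 1.4014, -0.2000, -0.3003)

Iteration 1:
  p = (0 - (4)·0.0000 - (-3.1)·0.0000 - (1)·0.0000) / (9.1) = 0.0000
  q = (9 - (-0.7)·0.0000 - (2.4)·0.0000 - (-0.2)·0.0000) / (7.3) = 1.2329
  r = (-6 - (2.2)·0.0000 - (-1)·0.0000 - (3)·0.0000) / (10.2) = -0.5882
  s = (-10 - (1)·0.0000 - (-4)·0.0000 - (3)·0.0000) / (11) = -0.9091
Iteration 2:
  p = (0 - (4)·1.2329 - (-3.1)·-0.5882 - (1)·-0.9091) / (9.1) = -0.6424
  q = (9 - (-0.7)·0.0000 - (2.4)·-0.5882 - (-0.2)·-0.9091) / (7.3) = 1.4014
  r = (-6 - (2.2)·0.0000 - (-1)·1.2329 - (3)·-0.9091) / (10.2) = -0.2000
  s = (-10 - (1)·0.0000 - (-4)·1.2329 - (3)·-0.5882) / (11) = -0.3003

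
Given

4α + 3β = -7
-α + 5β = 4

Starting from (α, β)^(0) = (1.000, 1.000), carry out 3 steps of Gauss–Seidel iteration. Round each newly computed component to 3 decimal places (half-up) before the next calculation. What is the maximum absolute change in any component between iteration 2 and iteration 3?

Iteration 1:
  α = (-7 - (3)·1.000) / (4) = -2.500
  β = (4 - (-1)·-2.500) / (5) = 0.300
Iteration 2:
  α = (-7 - (3)·0.300) / (4) = -1.975
  β = (4 - (-1)·-1.975) / (5) = 0.405
Iteration 3:
  α = (-7 - (3)·0.405) / (4) = -2.054
  β = (4 - (-1)·-2.054) / (5) = 0.389
Change: (-0.079, -0.016) → max |·| = 0.079

0.079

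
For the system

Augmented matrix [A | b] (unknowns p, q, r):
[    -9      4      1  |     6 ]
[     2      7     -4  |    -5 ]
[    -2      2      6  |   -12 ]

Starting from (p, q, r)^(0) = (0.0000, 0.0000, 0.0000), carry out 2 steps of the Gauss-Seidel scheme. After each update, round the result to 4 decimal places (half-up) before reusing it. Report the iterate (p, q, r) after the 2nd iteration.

Iteration 1:
  p = (6 - (4)·0.0000 - (1)·0.0000) / (-9) = -0.6667
  q = (-5 - (2)·-0.6667 - (-4)·0.0000) / (7) = -0.5238
  r = (-12 - (-2)·-0.6667 - (2)·-0.5238) / (6) = -2.0476
Iteration 2:
  p = (6 - (4)·-0.5238 - (1)·-2.0476) / (-9) = -1.1270
  q = (-5 - (2)·-1.1270 - (-4)·-2.0476) / (7) = -1.5623
  r = (-12 - (-2)·-1.1270 - (2)·-1.5623) / (6) = -1.8549

(-1.1270, -1.5623, -1.8549)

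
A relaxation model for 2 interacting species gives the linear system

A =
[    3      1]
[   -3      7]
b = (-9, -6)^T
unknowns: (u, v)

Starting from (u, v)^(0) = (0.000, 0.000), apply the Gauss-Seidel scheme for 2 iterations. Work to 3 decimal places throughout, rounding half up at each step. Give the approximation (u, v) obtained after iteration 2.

(-2.286, -1.837)

Iteration 1:
  u = (-9 - (1)·0.000) / (3) = -3.000
  v = (-6 - (-3)·-3.000) / (7) = -2.143
Iteration 2:
  u = (-9 - (1)·-2.143) / (3) = -2.286
  v = (-6 - (-3)·-2.286) / (7) = -1.837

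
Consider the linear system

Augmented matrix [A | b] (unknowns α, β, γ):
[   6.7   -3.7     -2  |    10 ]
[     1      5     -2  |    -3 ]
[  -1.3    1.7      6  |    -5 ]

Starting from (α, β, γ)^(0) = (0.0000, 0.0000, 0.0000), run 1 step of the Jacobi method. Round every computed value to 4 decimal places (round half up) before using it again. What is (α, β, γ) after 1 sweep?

Iteration 1:
  α = (10 - (-3.7)·0.0000 - (-2)·0.0000) / (6.7) = 1.4925
  β = (-3 - (1)·0.0000 - (-2)·0.0000) / (5) = -0.6000
  γ = (-5 - (-1.3)·0.0000 - (1.7)·0.0000) / (6) = -0.8333

(1.4925, -0.6000, -0.8333)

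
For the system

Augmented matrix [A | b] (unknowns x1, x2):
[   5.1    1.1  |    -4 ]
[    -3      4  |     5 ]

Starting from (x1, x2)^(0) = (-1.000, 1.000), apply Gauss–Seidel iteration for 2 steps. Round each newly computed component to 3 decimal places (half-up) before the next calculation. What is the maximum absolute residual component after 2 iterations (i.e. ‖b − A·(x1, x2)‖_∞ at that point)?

Iteration 1:
  x1 = (-4 - (1.1)·1.000) / (5.1) = -1.000
  x2 = (5 - (-3)·-1.000) / (4) = 0.500
Iteration 2:
  x1 = (-4 - (1.1)·0.500) / (5.1) = -0.892
  x2 = (5 - (-3)·-0.892) / (4) = 0.581
Residual b − A·x = (-0.090, 0.000); ∞-norm = 0.090

0.090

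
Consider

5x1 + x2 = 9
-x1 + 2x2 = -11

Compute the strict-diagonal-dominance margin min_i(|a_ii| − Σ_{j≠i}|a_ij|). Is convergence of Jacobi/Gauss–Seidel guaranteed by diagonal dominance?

row 1: |5| − (1) = 4
row 2: |2| − (1) = 1
minimum over rows = 1 → strictly diagonally dominant (convergence guaranteed)

1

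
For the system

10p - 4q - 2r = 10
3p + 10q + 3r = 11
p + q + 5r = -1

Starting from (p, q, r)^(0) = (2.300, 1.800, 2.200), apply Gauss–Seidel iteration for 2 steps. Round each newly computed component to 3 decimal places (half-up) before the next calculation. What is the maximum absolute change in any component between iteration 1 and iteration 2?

1.361

Iteration 1:
  p = (10 - (-4)·1.800 - (-2)·2.200) / (10) = 2.160
  q = (11 - (3)·2.160 - (3)·2.200) / (10) = -0.208
  r = (-1 - (1)·2.160 - (1)·-0.208) / (5) = -0.590
Iteration 2:
  p = (10 - (-4)·-0.208 - (-2)·-0.590) / (10) = 0.799
  q = (11 - (3)·0.799 - (3)·-0.590) / (10) = 1.037
  r = (-1 - (1)·0.799 - (1)·1.037) / (5) = -0.567
Change: (-1.361, 1.245, 0.023) → max |·| = 1.361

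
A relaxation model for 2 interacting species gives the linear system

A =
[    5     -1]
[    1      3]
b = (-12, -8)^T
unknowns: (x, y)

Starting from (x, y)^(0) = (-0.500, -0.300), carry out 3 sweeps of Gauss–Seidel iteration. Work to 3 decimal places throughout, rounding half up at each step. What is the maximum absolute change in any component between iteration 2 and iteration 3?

0.020

Iteration 1:
  x = (-12 - (-1)·-0.300) / (5) = -2.460
  y = (-8 - (1)·-2.460) / (3) = -1.847
Iteration 2:
  x = (-12 - (-1)·-1.847) / (5) = -2.769
  y = (-8 - (1)·-2.769) / (3) = -1.744
Iteration 3:
  x = (-12 - (-1)·-1.744) / (5) = -2.749
  y = (-8 - (1)·-2.749) / (3) = -1.750
Change: (0.020, -0.006) → max |·| = 0.020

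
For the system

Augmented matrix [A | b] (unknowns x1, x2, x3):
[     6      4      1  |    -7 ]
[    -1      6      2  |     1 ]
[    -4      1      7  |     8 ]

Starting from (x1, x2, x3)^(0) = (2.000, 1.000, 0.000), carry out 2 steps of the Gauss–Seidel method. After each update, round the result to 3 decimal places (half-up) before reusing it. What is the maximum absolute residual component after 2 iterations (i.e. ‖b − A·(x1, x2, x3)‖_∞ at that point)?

0.821

Iteration 1:
  x1 = (-7 - (4)·1.000 - (1)·0.000) / (6) = -1.833
  x2 = (1 - (-1)·-1.833 - (2)·0.000) / (6) = -0.139
  x3 = (8 - (-4)·-1.833 - (1)·-0.139) / (7) = 0.115
Iteration 2:
  x1 = (-7 - (4)·-0.139 - (1)·0.115) / (6) = -1.093
  x2 = (1 - (-1)·-1.093 - (2)·0.115) / (6) = -0.054
  x3 = (8 - (-4)·-1.093 - (1)·-0.054) / (7) = 0.526
Residual b − A·x = (-0.752, -0.821, 0.000); ∞-norm = 0.821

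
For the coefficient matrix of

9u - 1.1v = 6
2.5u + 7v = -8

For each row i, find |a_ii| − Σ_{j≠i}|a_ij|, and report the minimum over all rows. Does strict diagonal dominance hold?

4.5

row 1: |9| − (1.1) = 7.9
row 2: |7| − (2.5) = 4.5
minimum over rows = 4.5 → strictly diagonally dominant (convergence guaranteed)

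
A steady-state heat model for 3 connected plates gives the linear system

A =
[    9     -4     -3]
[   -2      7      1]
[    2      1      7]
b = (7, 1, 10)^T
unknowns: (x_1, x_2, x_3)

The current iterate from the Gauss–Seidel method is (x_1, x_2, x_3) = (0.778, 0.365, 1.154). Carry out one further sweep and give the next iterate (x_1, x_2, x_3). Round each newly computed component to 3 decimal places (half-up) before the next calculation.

One sweep:
  x_1 = (7 - (-4)·0.365 - (-3)·1.154) / (9) = 1.325
  x_2 = (1 - (-2)·1.325 - (1)·1.154) / (7) = 0.357
  x_3 = (10 - (2)·1.325 - (1)·0.357) / (7) = 0.999

(1.325, 0.357, 0.999)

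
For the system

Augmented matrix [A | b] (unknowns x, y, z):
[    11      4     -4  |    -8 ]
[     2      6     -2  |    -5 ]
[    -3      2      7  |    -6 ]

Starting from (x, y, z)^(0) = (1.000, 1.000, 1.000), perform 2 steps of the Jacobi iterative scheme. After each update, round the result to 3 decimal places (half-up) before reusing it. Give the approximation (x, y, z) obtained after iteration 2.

Iteration 1:
  x = (-8 - (4)·1.000 - (-4)·1.000) / (11) = -0.727
  y = (-5 - (2)·1.000 - (-2)·1.000) / (6) = -0.833
  z = (-6 - (-3)·1.000 - (2)·1.000) / (7) = -0.714
Iteration 2:
  x = (-8 - (4)·-0.833 - (-4)·-0.714) / (11) = -0.684
  y = (-5 - (2)·-0.727 - (-2)·-0.714) / (6) = -0.829
  z = (-6 - (-3)·-0.727 - (2)·-0.833) / (7) = -0.931

(-0.684, -0.829, -0.931)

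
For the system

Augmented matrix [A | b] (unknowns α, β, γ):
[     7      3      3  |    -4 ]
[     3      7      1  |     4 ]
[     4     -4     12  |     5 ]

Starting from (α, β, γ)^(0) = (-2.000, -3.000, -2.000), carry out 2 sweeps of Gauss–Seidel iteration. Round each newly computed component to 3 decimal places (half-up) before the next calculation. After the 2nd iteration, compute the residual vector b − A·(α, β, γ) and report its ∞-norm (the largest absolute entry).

Iteration 1:
  α = (-4 - (3)·-3.000 - (3)·-2.000) / (7) = 1.571
  β = (4 - (3)·1.571 - (1)·-2.000) / (7) = 0.184
  γ = (5 - (4)·1.571 - (-4)·0.184) / (12) = -0.046
Iteration 2:
  α = (-4 - (3)·0.184 - (3)·-0.046) / (7) = -0.631
  β = (4 - (3)·-0.631 - (1)·-0.046) / (7) = 0.848
  γ = (5 - (4)·-0.631 - (-4)·0.848) / (12) = 0.910
Residual b − A·x = (-4.857, -0.953, -0.004); ∞-norm = 4.857

4.857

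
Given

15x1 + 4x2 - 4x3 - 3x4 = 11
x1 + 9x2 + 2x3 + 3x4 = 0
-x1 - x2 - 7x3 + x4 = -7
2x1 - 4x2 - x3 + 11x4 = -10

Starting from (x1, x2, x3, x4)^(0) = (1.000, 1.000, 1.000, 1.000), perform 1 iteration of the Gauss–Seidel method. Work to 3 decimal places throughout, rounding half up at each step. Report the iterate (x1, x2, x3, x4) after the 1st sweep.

(0.933, -0.659, 1.104, -1.218)

Iteration 1:
  x1 = (11 - (4)·1.000 - (-4)·1.000 - (-3)·1.000) / (15) = 0.933
  x2 = (0 - (1)·0.933 - (2)·1.000 - (3)·1.000) / (9) = -0.659
  x3 = (-7 - (-1)·0.933 - (-1)·-0.659 - (1)·1.000) / (-7) = 1.104
  x4 = (-10 - (2)·0.933 - (-4)·-0.659 - (-1)·1.104) / (11) = -1.218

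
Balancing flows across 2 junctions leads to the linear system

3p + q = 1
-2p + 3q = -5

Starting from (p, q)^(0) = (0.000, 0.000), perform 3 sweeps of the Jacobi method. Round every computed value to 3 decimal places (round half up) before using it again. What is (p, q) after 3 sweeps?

Iteration 1:
  p = (1 - (1)·0.000) / (3) = 0.333
  q = (-5 - (-2)·0.000) / (3) = -1.667
Iteration 2:
  p = (1 - (1)·-1.667) / (3) = 0.889
  q = (-5 - (-2)·0.333) / (3) = -1.445
Iteration 3:
  p = (1 - (1)·-1.445) / (3) = 0.815
  q = (-5 - (-2)·0.889) / (3) = -1.074

(0.815, -1.074)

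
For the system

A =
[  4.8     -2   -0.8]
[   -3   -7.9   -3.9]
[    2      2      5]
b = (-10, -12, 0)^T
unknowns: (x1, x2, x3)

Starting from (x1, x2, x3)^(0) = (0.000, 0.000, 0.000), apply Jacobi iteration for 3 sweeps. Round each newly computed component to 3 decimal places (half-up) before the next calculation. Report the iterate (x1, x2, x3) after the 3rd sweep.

(-1.083, 1.958, -0.344)

Iteration 1:
  x1 = (-10 - (-2)·0.000 - (-0.8)·0.000) / (4.8) = -2.083
  x2 = (-12 - (-3)·0.000 - (-3.9)·0.000) / (-7.9) = 1.519
  x3 = (0 - (2)·0.000 - (2)·0.000) / (5) = 0.000
Iteration 2:
  x1 = (-10 - (-2)·1.519 - (-0.8)·0.000) / (4.8) = -1.450
  x2 = (-12 - (-3)·-2.083 - (-3.9)·0.000) / (-7.9) = 2.310
  x3 = (0 - (2)·-2.083 - (2)·1.519) / (5) = 0.226
Iteration 3:
  x1 = (-10 - (-2)·2.310 - (-0.8)·0.226) / (4.8) = -1.083
  x2 = (-12 - (-3)·-1.450 - (-3.9)·0.226) / (-7.9) = 1.958
  x3 = (0 - (2)·-1.450 - (2)·2.310) / (5) = -0.344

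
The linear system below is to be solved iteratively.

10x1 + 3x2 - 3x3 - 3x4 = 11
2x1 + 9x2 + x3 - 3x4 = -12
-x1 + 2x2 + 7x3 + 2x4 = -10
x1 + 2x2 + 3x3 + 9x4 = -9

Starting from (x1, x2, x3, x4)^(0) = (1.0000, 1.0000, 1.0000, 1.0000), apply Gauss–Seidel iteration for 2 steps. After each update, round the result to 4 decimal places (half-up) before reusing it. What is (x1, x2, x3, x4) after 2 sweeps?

(1.0532, -1.6010, -0.6863, -0.5325)

Iteration 1:
  x1 = (11 - (3)·1.0000 - (-3)·1.0000 - (-3)·1.0000) / (10) = 1.4000
  x2 = (-12 - (2)·1.4000 - (1)·1.0000 - (-3)·1.0000) / (9) = -1.4222
  x3 = (-10 - (-1)·1.4000 - (2)·-1.4222 - (2)·1.0000) / (7) = -1.1079
  x4 = (-9 - (1)·1.4000 - (2)·-1.4222 - (3)·-1.1079) / (9) = -0.4702
Iteration 2:
  x1 = (11 - (3)·-1.4222 - (-3)·-1.1079 - (-3)·-0.4702) / (10) = 1.0532
  x2 = (-12 - (2)·1.0532 - (1)·-1.1079 - (-3)·-0.4702) / (9) = -1.6010
  x3 = (-10 - (-1)·1.0532 - (2)·-1.6010 - (2)·-0.4702) / (7) = -0.6863
  x4 = (-9 - (1)·1.0532 - (2)·-1.6010 - (3)·-0.6863) / (9) = -0.5325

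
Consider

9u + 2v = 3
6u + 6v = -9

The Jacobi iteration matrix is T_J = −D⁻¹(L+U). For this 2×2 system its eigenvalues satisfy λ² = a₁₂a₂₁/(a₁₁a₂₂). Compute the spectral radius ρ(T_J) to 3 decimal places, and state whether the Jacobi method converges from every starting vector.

0.471

a₁₂a₂₁/(a₁₁a₂₂) = (2)·(6) / ((9)·(6)) = 0.222222
ρ = √|0.222222| = √0.222222 = 0.471
ρ < 1, so Jacobi converges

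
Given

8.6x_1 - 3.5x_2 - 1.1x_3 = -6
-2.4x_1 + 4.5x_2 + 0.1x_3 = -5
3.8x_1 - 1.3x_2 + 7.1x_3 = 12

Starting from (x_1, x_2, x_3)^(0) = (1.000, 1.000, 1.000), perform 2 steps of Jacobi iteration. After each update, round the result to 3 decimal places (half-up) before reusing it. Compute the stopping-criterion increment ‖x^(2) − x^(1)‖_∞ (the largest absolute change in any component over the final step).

0.628

Iteration 1:
  x_1 = (-6 - (-3.5)·1.000 - (-1.1)·1.000) / (8.6) = -0.163
  x_2 = (-5 - (-2.4)·1.000 - (0.1)·1.000) / (4.5) = -0.600
  x_3 = (12 - (3.8)·1.000 - (-1.3)·1.000) / (7.1) = 1.338
Iteration 2:
  x_1 = (-6 - (-3.5)·-0.600 - (-1.1)·1.338) / (8.6) = -0.771
  x_2 = (-5 - (-2.4)·-0.163 - (0.1)·1.338) / (4.5) = -1.228
  x_3 = (12 - (3.8)·-0.163 - (-1.3)·-0.600) / (7.1) = 1.668
Change: (-0.608, -0.628, 0.330) → max |·| = 0.628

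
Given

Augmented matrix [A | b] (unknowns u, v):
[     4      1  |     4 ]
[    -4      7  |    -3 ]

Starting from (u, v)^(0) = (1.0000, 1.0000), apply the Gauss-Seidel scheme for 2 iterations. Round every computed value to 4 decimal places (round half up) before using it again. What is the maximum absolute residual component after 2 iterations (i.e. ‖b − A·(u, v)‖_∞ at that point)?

0.1429

Iteration 1:
  u = (4 - (1)·1.0000) / (4) = 0.7500
  v = (-3 - (-4)·0.7500) / (7) = 0.0000
Iteration 2:
  u = (4 - (1)·0.0000) / (4) = 1.0000
  v = (-3 - (-4)·1.0000) / (7) = 0.1429
Residual b − A·x = (-0.1429, -0.0003); ∞-norm = 0.1429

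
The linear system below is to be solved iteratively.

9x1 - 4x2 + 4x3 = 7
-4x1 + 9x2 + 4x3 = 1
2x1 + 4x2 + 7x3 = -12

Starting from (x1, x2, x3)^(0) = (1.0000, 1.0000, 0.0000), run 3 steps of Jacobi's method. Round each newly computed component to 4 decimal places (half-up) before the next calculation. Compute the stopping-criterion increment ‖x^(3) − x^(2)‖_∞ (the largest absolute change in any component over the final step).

0.9796

Iteration 1:
  x1 = (7 - (-4)·1.0000 - (4)·0.0000) / (9) = 1.2222
  x2 = (1 - (-4)·1.0000 - (4)·0.0000) / (9) = 0.5556
  x3 = (-12 - (2)·1.0000 - (4)·1.0000) / (7) = -2.5714
Iteration 2:
  x1 = (7 - (-4)·0.5556 - (4)·-2.5714) / (9) = 2.1676
  x2 = (1 - (-4)·1.2222 - (4)·-2.5714) / (9) = 1.7972
  x3 = (-12 - (2)·1.2222 - (4)·0.5556) / (7) = -2.3810
Iteration 3:
  x1 = (7 - (-4)·1.7972 - (4)·-2.3810) / (9) = 2.6348
  x2 = (1 - (-4)·2.1676 - (4)·-2.3810) / (9) = 2.1327
  x3 = (-12 - (2)·2.1676 - (4)·1.7972) / (7) = -3.3606
Change: (0.4672, 0.3355, -0.9796) → max |·| = 0.9796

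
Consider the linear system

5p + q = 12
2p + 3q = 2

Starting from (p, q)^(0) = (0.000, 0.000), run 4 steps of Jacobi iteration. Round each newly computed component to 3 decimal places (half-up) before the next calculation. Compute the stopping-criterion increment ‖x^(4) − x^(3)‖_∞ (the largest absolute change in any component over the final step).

Iteration 1:
  p = (12 - (1)·0.000) / (5) = 2.400
  q = (2 - (2)·0.000) / (3) = 0.667
Iteration 2:
  p = (12 - (1)·0.667) / (5) = 2.267
  q = (2 - (2)·2.400) / (3) = -0.933
Iteration 3:
  p = (12 - (1)·-0.933) / (5) = 2.587
  q = (2 - (2)·2.267) / (3) = -0.845
Iteration 4:
  p = (12 - (1)·-0.845) / (5) = 2.569
  q = (2 - (2)·2.587) / (3) = -1.058
Change: (-0.018, -0.213) → max |·| = 0.213

0.213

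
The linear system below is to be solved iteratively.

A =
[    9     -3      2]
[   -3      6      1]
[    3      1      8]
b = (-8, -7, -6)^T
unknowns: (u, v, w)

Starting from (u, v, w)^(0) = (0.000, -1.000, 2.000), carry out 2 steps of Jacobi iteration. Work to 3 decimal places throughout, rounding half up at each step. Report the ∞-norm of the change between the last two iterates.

0.688

Iteration 1:
  u = (-8 - (-3)·-1.000 - (2)·2.000) / (9) = -1.667
  v = (-7 - (-3)·0.000 - (1)·2.000) / (6) = -1.500
  w = (-6 - (3)·0.000 - (1)·-1.000) / (8) = -0.625
Iteration 2:
  u = (-8 - (-3)·-1.500 - (2)·-0.625) / (9) = -1.250
  v = (-7 - (-3)·-1.667 - (1)·-0.625) / (6) = -1.896
  w = (-6 - (3)·-1.667 - (1)·-1.500) / (8) = 0.063
Change: (0.417, -0.396, 0.688) → max |·| = 0.688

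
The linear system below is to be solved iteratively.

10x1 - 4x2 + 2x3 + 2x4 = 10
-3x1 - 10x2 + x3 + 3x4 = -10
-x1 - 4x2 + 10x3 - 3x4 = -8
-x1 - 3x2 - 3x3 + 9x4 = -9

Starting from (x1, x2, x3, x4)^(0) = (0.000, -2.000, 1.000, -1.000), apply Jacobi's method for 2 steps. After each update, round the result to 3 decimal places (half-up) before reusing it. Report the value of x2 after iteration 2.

0.350

Iteration 1:
  x1 = (10 - (-4)·-2.000 - (2)·1.000 - (2)·-1.000) / (10) = 0.200
  x2 = (-10 - (-3)·0.000 - (1)·1.000 - (3)·-1.000) / (-10) = 0.800
  x3 = (-8 - (-1)·0.000 - (-4)·-2.000 - (-3)·-1.000) / (10) = -1.900
  x4 = (-9 - (-1)·0.000 - (-3)·-2.000 - (-3)·1.000) / (9) = -1.333
Iteration 2:
  x1 = (10 - (-4)·0.800 - (2)·-1.900 - (2)·-1.333) / (10) = 1.967
  x2 = (-10 - (-3)·0.200 - (1)·-1.900 - (3)·-1.333) / (-10) = 0.350
  x3 = (-8 - (-1)·0.200 - (-4)·0.800 - (-3)·-1.333) / (10) = -0.860
  x4 = (-9 - (-1)·0.200 - (-3)·0.800 - (-3)·-1.900) / (9) = -1.344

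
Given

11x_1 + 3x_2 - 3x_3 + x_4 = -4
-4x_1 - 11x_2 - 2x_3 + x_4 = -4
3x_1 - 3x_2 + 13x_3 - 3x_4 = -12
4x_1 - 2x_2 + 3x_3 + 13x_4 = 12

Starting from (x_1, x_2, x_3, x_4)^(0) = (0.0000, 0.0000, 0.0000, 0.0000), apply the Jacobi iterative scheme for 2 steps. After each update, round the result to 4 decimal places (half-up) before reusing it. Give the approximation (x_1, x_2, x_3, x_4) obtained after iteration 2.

Iteration 1:
  x_1 = (-4 - (3)·0.0000 - (-3)·0.0000 - (1)·0.0000) / (11) = -0.3636
  x_2 = (-4 - (-4)·0.0000 - (-2)·0.0000 - (1)·0.0000) / (-11) = 0.3636
  x_3 = (-12 - (3)·0.0000 - (-3)·0.0000 - (-3)·0.0000) / (13) = -0.9231
  x_4 = (12 - (4)·0.0000 - (-2)·0.0000 - (3)·0.0000) / (13) = 0.9231
Iteration 2:
  x_1 = (-4 - (3)·0.3636 - (-3)·-0.9231 - (1)·0.9231) / (11) = -0.7985
  x_2 = (-4 - (-4)·-0.3636 - (-2)·-0.9231 - (1)·0.9231) / (-11) = 0.7476
  x_3 = (-12 - (3)·-0.3636 - (-3)·0.3636 - (-3)·0.9231) / (13) = -0.5422
  x_4 = (12 - (4)·-0.3636 - (-2)·0.3636 - (3)·-0.9231) / (13) = 1.3039

(-0.7985, 0.7476, -0.5422, 1.3039)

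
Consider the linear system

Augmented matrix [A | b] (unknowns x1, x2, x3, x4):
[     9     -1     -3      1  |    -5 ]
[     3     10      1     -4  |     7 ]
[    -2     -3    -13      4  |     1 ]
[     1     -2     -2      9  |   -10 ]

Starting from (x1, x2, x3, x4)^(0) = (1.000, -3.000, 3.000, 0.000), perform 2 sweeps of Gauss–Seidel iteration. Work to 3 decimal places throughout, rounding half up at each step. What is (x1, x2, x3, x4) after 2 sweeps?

Iteration 1:
  x1 = (-5 - (-1)·-3.000 - (-3)·3.000 - (1)·0.000) / (9) = 0.111
  x2 = (7 - (3)·0.111 - (1)·3.000 - (-4)·0.000) / (10) = 0.367
  x3 = (1 - (-2)·0.111 - (-3)·0.367 - (4)·0.000) / (-13) = -0.179
  x4 = (-10 - (1)·0.111 - (-2)·0.367 - (-2)·-0.179) / (9) = -1.082
Iteration 2:
  x1 = (-5 - (-1)·0.367 - (-3)·-0.179 - (1)·-1.082) / (9) = -0.454
  x2 = (7 - (3)·-0.454 - (1)·-0.179 - (-4)·-1.082) / (10) = 0.421
  x3 = (1 - (-2)·-0.454 - (-3)·0.421 - (4)·-1.082) / (-13) = -0.437
  x4 = (-10 - (1)·-0.454 - (-2)·0.421 - (-2)·-0.437) / (9) = -1.064

(-0.454, 0.421, -0.437, -1.064)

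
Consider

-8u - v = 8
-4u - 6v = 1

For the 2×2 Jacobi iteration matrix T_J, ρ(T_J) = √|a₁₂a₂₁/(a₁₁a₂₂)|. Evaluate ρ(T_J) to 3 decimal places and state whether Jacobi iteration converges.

a₁₂a₂₁/(a₁₁a₂₂) = (-1)·(-4) / ((-8)·(-6)) = 0.083333
ρ = √|0.083333| = √0.083333 = 0.289
ρ < 1, so Jacobi converges

0.289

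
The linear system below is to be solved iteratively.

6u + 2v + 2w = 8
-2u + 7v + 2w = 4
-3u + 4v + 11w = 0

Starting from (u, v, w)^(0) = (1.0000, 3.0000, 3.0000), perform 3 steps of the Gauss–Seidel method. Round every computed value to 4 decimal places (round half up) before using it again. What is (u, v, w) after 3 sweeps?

(0.9851, 0.8404, -0.0369)

Iteration 1:
  u = (8 - (2)·3.0000 - (2)·3.0000) / (6) = -0.6667
  v = (4 - (-2)·-0.6667 - (2)·3.0000) / (7) = -0.4762
  w = (0 - (-3)·-0.6667 - (4)·-0.4762) / (11) = -0.0087
Iteration 2:
  u = (8 - (2)·-0.4762 - (2)·-0.0087) / (6) = 1.4950
  v = (4 - (-2)·1.4950 - (2)·-0.0087) / (7) = 1.0011
  w = (0 - (-3)·1.4950 - (4)·1.0011) / (11) = 0.0437
Iteration 3:
  u = (8 - (2)·1.0011 - (2)·0.0437) / (6) = 0.9851
  v = (4 - (-2)·0.9851 - (2)·0.0437) / (7) = 0.8404
  w = (0 - (-3)·0.9851 - (4)·0.8404) / (11) = -0.0369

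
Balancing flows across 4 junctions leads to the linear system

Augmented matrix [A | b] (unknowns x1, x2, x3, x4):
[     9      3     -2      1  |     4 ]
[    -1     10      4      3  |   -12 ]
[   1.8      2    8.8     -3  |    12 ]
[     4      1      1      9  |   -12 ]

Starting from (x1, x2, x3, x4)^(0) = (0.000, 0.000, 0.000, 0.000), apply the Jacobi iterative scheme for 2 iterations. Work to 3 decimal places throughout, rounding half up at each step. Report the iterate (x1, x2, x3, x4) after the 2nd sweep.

Iteration 1:
  x1 = (4 - (3)·0.000 - (-2)·0.000 - (1)·0.000) / (9) = 0.444
  x2 = (-12 - (-1)·0.000 - (4)·0.000 - (3)·0.000) / (10) = -1.200
  x3 = (12 - (1.8)·0.000 - (2)·0.000 - (-3)·0.000) / (8.8) = 1.364
  x4 = (-12 - (4)·0.000 - (1)·0.000 - (1)·0.000) / (9) = -1.333
Iteration 2:
  x1 = (4 - (3)·-1.200 - (-2)·1.364 - (1)·-1.333) / (9) = 1.296
  x2 = (-12 - (-1)·0.444 - (4)·1.364 - (3)·-1.333) / (10) = -1.301
  x3 = (12 - (1.8)·0.444 - (2)·-1.200 - (-3)·-1.333) / (8.8) = 1.091
  x4 = (-12 - (4)·0.444 - (1)·-1.200 - (1)·1.364) / (9) = -1.549

(1.296, -1.301, 1.091, -1.549)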